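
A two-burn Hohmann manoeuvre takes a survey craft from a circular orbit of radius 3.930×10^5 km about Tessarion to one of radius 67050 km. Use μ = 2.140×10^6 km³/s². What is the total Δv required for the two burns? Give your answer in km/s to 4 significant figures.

Semi-major axis of the transfer orbit: a_t = (3.930×10^5 + 67050)/2 = 2.30025×10^5 km.
At r₁ the circular-orbit speed is v₁ = √(μ/r₁) = 2.334 km/s.
On the transfer ellipse at r₁, vis-viva gives v_a = √[μ(2/r₁ − 1/a_t)] = 1.260 km/s.
First burn Δv₁ = |v_a − v₁| = 1.074 km/s.
Circular speed at r₂: v₂ = √(μ/r₂) = 5.649 km/s.
Transfer-orbit speed at r₂: v_p = √[μ(2/r₂ − 1/a_t)] = 7.384 km/s.
Second burn Δv₂ = |v₂ − v_p| = 1.735 km/s.
Total Δv = Δv₁ + Δv₂ = 2.809 km/s.

Δv = 2.809 km/s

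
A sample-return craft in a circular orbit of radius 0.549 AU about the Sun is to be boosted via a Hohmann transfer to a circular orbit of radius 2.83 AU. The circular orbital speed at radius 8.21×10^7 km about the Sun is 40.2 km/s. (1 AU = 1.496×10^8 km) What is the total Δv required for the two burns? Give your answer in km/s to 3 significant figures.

Δv = 19.4 km/s

From the circular-orbit relation v² = μ/r at r = 8.21×10^7 km: μ = v²r = (40.2)² × 8.21×10^7 = 1.32677×10^11 km³/s².
In km: r₁ = 0.549 × 1.496×10^8 = 8.21304×10^7 km; r₂ = 2.83 × 1.496×10^8 = 4.23368×10^8 km.
The Hohmann ellipse has a_t = (r₁ + r₂)/2 = 2.527492×10^8 km.
At r₁ the circular-orbit speed is v₁ = √(μ/r₁) = 40.19 km/s.
On the transfer ellipse at r₁, vis-viva gives v_p = √[μ(2/r₁ − 1/a_t)] = 52.02 km/s.
First burn Δv₁ = |v_p − v₁| = 11.83 km/s.
Circular speed at r₂: v₂ = √(μ/r₂) = 17.7027 km/s.
Transfer-orbit speed at r₂: v_a = √[μ(2/r₂ − 1/a_t)] = 10.0913 km/s.
Second burn Δv₂ = |v₂ − v_a| = 7.611 km/s.
Δv = Δv₁ + Δv₂ = 11.83 + 7.611 = 19.44 km/s.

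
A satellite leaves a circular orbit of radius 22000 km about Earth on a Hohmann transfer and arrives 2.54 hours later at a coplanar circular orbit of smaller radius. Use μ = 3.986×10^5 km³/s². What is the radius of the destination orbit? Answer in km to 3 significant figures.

r₂ = 8010 km

Transfer time t = 2.54 hours = 9144 s, and t = π√(a_t³/μ).
So a_t = (μ t²/π²)^(1/3) = (3.986×10^5 × (9144)² / π²)^(1/3) = 15003 km.
Since a_t = (r₁ + r₂)/2, r₂ = 2a_t − r₁ = 2×15003 − 22000 = 8006 km.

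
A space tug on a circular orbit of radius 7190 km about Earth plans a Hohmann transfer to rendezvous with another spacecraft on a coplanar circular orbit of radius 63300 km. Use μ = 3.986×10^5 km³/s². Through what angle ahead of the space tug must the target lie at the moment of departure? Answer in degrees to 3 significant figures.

Semi-major axis of the transfer orbit: a_t = (7190 + 63300)/2 = 35245 km.
The half-period of the transfer ellipse is t = π√(a_t³/μ) = 32925 s.
Target angular speed ω₂ = √(μ/r₂³) = 3.9643×10^-5 rad/s.
Angle swept by the target during transfer: ω₂·t = 1.3052 rad = 74.78°.
The space tug traverses 180° on the transfer ellipse, so the target must lead by 180° − 74.78° = 105°.

φ = 105°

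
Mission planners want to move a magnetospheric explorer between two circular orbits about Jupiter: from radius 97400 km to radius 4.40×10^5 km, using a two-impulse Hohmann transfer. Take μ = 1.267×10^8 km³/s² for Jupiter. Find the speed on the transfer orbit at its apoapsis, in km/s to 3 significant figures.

v = 10.2 km/s

Transfer-ellipse semi-major axis a_t = (r₁ + r₂)/2 = (97400 + 4.400×10^5)/2 = 2.687×10^5 km.
The apoapsis of the transfer ellipse is at r = 4.400×10^5 km.
Vis-viva: v = √[μ(2/r − 1/a_t)] = √[1.267×10^8 × (2/4.400×10^5 − 1/2.687×10^5)] = 10.22 km/s.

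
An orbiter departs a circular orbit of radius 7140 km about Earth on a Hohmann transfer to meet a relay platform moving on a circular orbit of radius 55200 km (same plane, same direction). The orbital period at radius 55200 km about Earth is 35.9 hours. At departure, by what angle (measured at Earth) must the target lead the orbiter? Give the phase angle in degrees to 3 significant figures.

φ = 104°

From Kepler's third law T² = 4π²r³/μ at r = 55200 km, T = 35.9 hours = 35.9 × 3600 s = 1.2924×10^5 s: μ = 4π²r³/T² = 3.97542×10^5 km³/s².
Transfer-ellipse semi-major axis a_t = (r₁ + r₂)/2 = (7140 + 55200)/2 = 31170 km.
Transfer time t = π√(a_t³/μ) = 27420 s.
Target angular speed ω₂ = √(μ/r₂³) = 4.862×10^-5 rad/s.
Angle swept by the target during transfer: ω₂·t = 1.333 rad = 76.38°.
Arrival is 180° from departure on the ellipse, so φ = 180° − 76.38° = 104°.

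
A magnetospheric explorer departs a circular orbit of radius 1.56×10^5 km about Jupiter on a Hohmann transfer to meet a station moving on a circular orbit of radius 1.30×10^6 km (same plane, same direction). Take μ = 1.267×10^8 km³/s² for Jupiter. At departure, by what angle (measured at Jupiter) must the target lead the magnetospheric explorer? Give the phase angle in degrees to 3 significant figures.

φ = 105°

Transfer-ellipse semi-major axis a_t = (r₁ + r₂)/2 = (1.560×10^5 + 1.300×10^6)/2 = 7.280×10^5 km.
Transfer time t = π√(a_t³/μ) = 1.7336×10^5 s.
The target's mean motion on its circular orbit is ω₂ = √(μ/r₂³) = 7.5940×10^-6 rad/s.
Angle swept by the target during transfer: ω₂·t = 1.3165 rad = 75.43°.
The magnetospheric explorer traverses 180° on the transfer ellipse, so the target must lead by 180° − 75.43° = 105°.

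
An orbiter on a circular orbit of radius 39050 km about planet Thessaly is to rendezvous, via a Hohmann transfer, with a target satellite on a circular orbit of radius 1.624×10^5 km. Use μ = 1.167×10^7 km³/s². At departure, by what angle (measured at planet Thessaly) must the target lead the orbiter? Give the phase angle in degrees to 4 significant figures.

Transfer-ellipse semi-major axis a_t = (r₁ + r₂)/2 = (39050 + 1.624×10^5)/2 = 1.00725×10^5 km.
Transfer time t = π√(a_t³/μ) = 29398 s.
Target angular speed ω₂ = √(μ/r₂³) = 5.2198×10^-5 rad/s.
Angle swept by the target during transfer: ω₂·t = 1.5345 rad = 87.92°.
Arrival is 180° from departure on the ellipse, so φ = 180° − 87.92° = 92.08°.

φ = 92.08°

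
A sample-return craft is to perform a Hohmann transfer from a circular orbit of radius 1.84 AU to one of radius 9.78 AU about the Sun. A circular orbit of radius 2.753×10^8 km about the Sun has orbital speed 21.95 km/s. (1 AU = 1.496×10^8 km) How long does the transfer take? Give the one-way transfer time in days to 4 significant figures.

t = 2558 days

From the circular-orbit relation v² = μ/r at r = 2.753×10^8 km: μ = v²r = (21.95)² × 2.753×10^8 = 1.32640×10^11 km³/s².
In km: r₁ = 1.84 × 1.496×10^8 = 2.75264×10^8 km; r₂ = 9.78 × 1.496×10^8 = 1.463088×10^9 km.
Semi-major axis of the transfer orbit: a_t = (2.75264×10^8 + 1.463088×10^9)/2 = 8.69176×10^8 km.
By Kepler's third law the transfer-orbit period is T = 2π√(a_t³/μ), so t = T/2 = 2.210×10^8 s.
Converting: 2.210×10^8 s ÷ 86400 s/day = 2558 days.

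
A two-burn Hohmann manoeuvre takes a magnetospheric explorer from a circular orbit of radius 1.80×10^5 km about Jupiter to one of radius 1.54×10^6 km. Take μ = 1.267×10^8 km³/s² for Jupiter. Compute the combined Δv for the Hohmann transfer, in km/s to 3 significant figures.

Semi-major axis of the transfer orbit: a_t = (1.800×10^5 + 1.540×10^6)/2 = 8.600×10^5 km.
At r₁ the circular-orbit speed is v₁ = √(μ/r₁) = 26.531 km/s.
Transfer-orbit speed at r₁ (v² = μ(2/r − 1/a)): v_p = √[μ(2/r₁ − 1/a_t)] = 35.503 km/s.
First burn Δv₁ = |v_p − v₁| = 8.972 km/s.
At r₂, v₂ = √(μ/r₂) = 9.0704 km/s.
Transfer-orbit speed at r₂: v_a = √[μ(2/r₂ − 1/a_t)] = 4.1497 km/s.
Second burn Δv₂ = |v₂ − v_a| = 4.921 km/s.
Total Δv = Δv₁ + Δv₂ = 13.89 km/s.

Δv = 13.9 km/s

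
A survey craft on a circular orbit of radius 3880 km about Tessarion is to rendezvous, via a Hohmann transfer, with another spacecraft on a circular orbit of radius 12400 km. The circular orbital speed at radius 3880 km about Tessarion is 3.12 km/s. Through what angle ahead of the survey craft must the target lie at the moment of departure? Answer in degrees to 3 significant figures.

φ = 84.3°

From the circular-orbit relation v² = μ/r at r = 3880 km: μ = v²r = (3.12)² × 3880 = 37769.5 km³/s².
Transfer-ellipse semi-major axis a_t = (r₁ + r₂)/2 = (3880 + 12400)/2 = 8140 km.
The half-period of the transfer ellipse is t = π√(a_t³/μ) = 11872 s.
Target angular speed ω₂ = √(μ/r₂³) = 1.4075×10^-4 rad/s.
Angle swept by the target during transfer: ω₂·t = 1.671 rad = 95.74°.
The survey craft traverses 180° on the transfer ellipse, so the target must lead by 180° − 95.74° = 84.3°.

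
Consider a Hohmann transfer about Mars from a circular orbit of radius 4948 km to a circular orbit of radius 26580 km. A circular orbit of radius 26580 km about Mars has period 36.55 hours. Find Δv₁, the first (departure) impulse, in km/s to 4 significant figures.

Δv₁ = 0.8781 km/s

From Kepler's third law T² = 4π²r³/μ at r = 26580 km, T = 36.55 hours = 36.55 × 3600 s = 1.3158×10^5 s: μ = 4π²r³/T² = 42819.8 km³/s².
Semi-major axis of the transfer orbit: a_t = (4948 + 26580)/2 = 15764 km.
Circular speed at r = 4948 km: v_c = √(μ/r) = 2.9418 km/s.
Transfer-orbit speed at the same r (vis-viva, a = a_t): v_t = √[μ(2/r − 1/a_t)] = 3.8199 km/s.
Δv₁ = |v_t − v_c| = |3.8199 − 2.9418| = 0.8781 km/s.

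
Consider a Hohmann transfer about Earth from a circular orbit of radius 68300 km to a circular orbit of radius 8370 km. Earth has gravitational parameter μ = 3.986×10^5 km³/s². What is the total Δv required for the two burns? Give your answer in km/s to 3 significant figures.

Semi-major axis of the transfer orbit: a_t = (68300 + 8370)/2 = 38335 km.
Circular speed at r₁: v₁ = √(μ/r₁) = √(3.986×10^5/68300) = 2.416 km/s.
Transfer-orbit speed at r₁ (v² = μ(2/r − 1/a)): v_a = √[μ(2/r₁ − 1/a_t)] = 1.129 km/s.
First burn Δv₁ = |v_a − v₁| = 1.287 km/s.
Circular speed at r₂: v₂ = √(μ/r₂) = 6.901 km/s.
Transfer-orbit speed at r₂: v_p = √[μ(2/r₂ − 1/a_t)] = 9.211 km/s.
Second burn Δv₂ = |v₂ − v_p| = 2.310 km/s.
Δv = Δv₁ + Δv₂ = 1.287 + 2.310 = 3.597 km/s.

Δv = 3.60 km/s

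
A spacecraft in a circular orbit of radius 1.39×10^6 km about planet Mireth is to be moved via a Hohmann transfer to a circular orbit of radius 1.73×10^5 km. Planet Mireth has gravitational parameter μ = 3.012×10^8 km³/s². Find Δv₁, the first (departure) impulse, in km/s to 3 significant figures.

Transfer-ellipse semi-major axis a_t = (r₁ + r₂)/2 = (1.390×10^6 + 1.730×10^5)/2 = 7.815×10^5 km.
On the circular orbit at r = 1.390×10^6 km, v_c = √(μ/r) = 14.72 km/s.
Vis-viva on the transfer ellipse at r = 1.390×10^6 km gives v_t = √[μ(2/r − 1/a_t)] = 6.926 km/s.
Δv₁ = |v_t − v_c| = |6.926 − 14.72| = 7.794 km/s.

Δv₁ = 7.79 km/s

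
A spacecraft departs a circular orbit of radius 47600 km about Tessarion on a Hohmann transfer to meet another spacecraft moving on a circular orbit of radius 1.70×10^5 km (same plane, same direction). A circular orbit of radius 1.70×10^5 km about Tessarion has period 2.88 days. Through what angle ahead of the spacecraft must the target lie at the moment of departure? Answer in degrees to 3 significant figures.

From Kepler's third law T² = 4π²r³/μ at r = 1.70×10^5 km, T = 2.88 days = 2.88 × 86400 s = 2.48832×10^5 s: μ = 4π²r³/T² = 3.13252×10^6 km³/s².
Transfer-ellipse semi-major axis a_t = (r₁ + r₂)/2 = (47600 + 1.700×10^5)/2 = 1.088×10^5 km.
Transfer time t = π√(a_t³/μ) = 63701 s.
Target angular speed ω₂ = √(μ/r₂³) = 2.5251×10^-5 rad/s.
Angle swept by the target during transfer: ω₂·t = 1.6085 rad = 92.16°.
The spacecraft traverses 180° on the transfer ellipse, so the target must lead by 180° − 92.16° = 87.8°.

φ = 87.8°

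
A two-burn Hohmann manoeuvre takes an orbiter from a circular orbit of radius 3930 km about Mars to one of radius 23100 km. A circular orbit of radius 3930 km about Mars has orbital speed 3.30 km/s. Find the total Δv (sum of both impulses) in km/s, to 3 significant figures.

Δv = 1.64 km/s

From the circular-orbit relation v² = μ/r at r = 3930 km: μ = v²r = (3.30)² × 3930 = 42797.7 km³/s².
Transfer-ellipse semi-major axis a_t = (r₁ + r₂)/2 = (3930 + 23100)/2 = 13515 km.
At r₁ the circular-orbit speed is v₁ = √(μ/r₁) = 3.300 km/s.
Transfer-orbit speed at r₁ (v² = μ(2/r − 1/a)): v_p = √[μ(2/r₁ − 1/a_t)] = 4.314 km/s.
First burn Δv₁ = |v_p − v₁| = 1.014 km/s.
At r₂, v₂ = √(μ/r₂) = 1.361144 km/s.
Transfer-orbit speed at r₂: v_a = √[μ(2/r₂ − 1/a_t)] = 0.7339939 km/s.
Second burn Δv₂ = |v₂ − v_a| = 0.6272 km/s.
Total Δv = Δv₁ + Δv₂ = 1.641 km/s.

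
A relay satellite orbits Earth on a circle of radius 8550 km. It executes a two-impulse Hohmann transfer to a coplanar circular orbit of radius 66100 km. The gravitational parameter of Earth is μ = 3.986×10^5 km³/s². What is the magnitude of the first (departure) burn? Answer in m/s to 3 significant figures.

Δv₁ = 2260 m/s

Transfer-ellipse semi-major axis a_t = (r₁ + r₂)/2 = (8550 + 66100)/2 = 37325 km.
On the circular orbit at r = 8550 km, v_c = √(μ/r) = 6.828 km/s.
Vis-viva on the transfer ellipse at r = 8550 km gives v_t = √[μ(2/r − 1/a_t)] = 9.086 km/s.
Δv₁ = |v_t − v_c| = |9.086 − 6.828| = 2.258 km/s.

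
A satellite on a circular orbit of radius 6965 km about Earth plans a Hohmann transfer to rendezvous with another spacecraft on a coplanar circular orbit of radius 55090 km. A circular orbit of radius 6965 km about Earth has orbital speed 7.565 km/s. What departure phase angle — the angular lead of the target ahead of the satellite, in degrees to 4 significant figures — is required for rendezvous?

From the circular-orbit relation v² = μ/r at r = 6965 km: μ = v²r = (7.565)² × 6965 = 3.98602×10^5 km³/s².
Semi-major axis of the transfer orbit: a_t = (6965 + 55090)/2 = 31027.5 km.
Transfer time t = π√(a_t³/μ) = 27196 s.
The target's mean motion on its circular orbit is ω₂ = √(μ/r₂³) = 4.8827×10^-5 rad/s.
Angle swept by the target during transfer: ω₂·t = 1.3279 rad = 76.08°.
The satellite traverses 180° on the transfer ellipse, so the target must lead by 180° − 76.08° = 103.9°.

φ = 103.9°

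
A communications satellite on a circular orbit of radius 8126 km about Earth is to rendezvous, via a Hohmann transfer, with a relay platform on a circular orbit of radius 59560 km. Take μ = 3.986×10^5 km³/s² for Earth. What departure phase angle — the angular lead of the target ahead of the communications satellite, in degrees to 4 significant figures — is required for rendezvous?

φ = 102.9°

Transfer-ellipse semi-major axis a_t = (r₁ + r₂)/2 = (8126 + 59560)/2 = 33843 km.
The half-period of the transfer ellipse is t = π√(a_t³/μ) = 30980 s.
The target's mean motion on its circular orbit is ω₂ = √(μ/r₂³) = 4.3435×10^-5 rad/s.
Angle swept by the target during transfer: ω₂·t = 1.3456 rad = 77.10°.
Arrival is 180° from departure on the ellipse, so φ = 180° − 77.10° = 102.9°.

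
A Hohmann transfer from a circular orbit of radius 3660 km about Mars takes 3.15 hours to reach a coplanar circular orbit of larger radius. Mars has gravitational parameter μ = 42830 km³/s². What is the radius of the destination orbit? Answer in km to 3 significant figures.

Transfer time t = 3.15 hours = 11340 s, and t = π√(a_t³/μ).
So a_t = (μ t²/π²)^(1/3) = (42830 × (11340)² / π²)^(1/3) = 8233.0 km.
Since a_t = (r₁ + r₂)/2, r₂ = 2a_t − r₁ = 2×8233.0 − 3660 = 12806 km.

r₂ = 12800 km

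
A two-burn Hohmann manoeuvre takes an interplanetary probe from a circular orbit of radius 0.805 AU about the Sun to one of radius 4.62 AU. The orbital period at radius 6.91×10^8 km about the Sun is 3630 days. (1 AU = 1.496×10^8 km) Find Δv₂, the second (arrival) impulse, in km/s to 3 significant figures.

From Kepler's third law T² = 4π²r³/μ at r = 6.91×10^8 km, T = 3630 days = 3630 × 86400 s = 3.13632×10^8 s: μ = 4π²r³/T² = 1.32420×10^11 km³/s².
In km: r₁ = 0.805 × 1.496×10^8 = 1.20428×10^8 km; r₂ = 4.62 × 1.496×10^8 = 6.91152×10^8 km.
The Hohmann ellipse has a_t = (r₁ + r₂)/2 = 4.0579×10^8 km.
Circular speed at r = 6.91152×10^8 km: v_c = √(μ/r) = 13.8417 km/s.
Transfer-orbit speed at the same r (vis-viva, a = a_t): v_t = √[μ(2/r − 1/a_t)] = 7.54055 km/s.
Δv₂ = |v_t − v_c| = |7.54055 − 13.8417| = 6.301 km/s.

Δv₂ = 6.30 km/s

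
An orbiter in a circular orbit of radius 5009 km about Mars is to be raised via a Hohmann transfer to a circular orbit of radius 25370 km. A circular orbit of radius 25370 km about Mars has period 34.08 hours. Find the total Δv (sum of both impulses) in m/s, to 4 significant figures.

From Kepler's third law T² = 4π²r³/μ at r = 25370 km, T = 34.08 hours = 34.08 × 3600 s = 1.22688×10^5 s: μ = 4π²r³/T² = 42826.9 km³/s².
The Hohmann ellipse has a_t = (r₁ + r₂)/2 = 15189.5 km.
Circular speed at r₁: v₁ = √(μ/r₁) = √(42826.9/5009) = 2.92404 km/s.
On the transfer ellipse at r₁, v² = μ(2/r − 1/a) gives v_p = √[μ(2/r₁ − 1/a_t)] = 3.77895 km/s.
First burn Δv₁ = |v_p − v₁| = 0.8549 km/s.
At r₂, v₂ = √(μ/r₂) = 1.2993 km/s.
Transfer-orbit speed at r₂: v_a = √[μ(2/r₂ − 1/a_t)] = 0.74611 km/s.
Second burn Δv₂ = |v₂ − v_a| = 0.5532 km/s.
Total Δv = Δv₁ + Δv₂ = 1.408 km/s.

Δv = 1408 m/s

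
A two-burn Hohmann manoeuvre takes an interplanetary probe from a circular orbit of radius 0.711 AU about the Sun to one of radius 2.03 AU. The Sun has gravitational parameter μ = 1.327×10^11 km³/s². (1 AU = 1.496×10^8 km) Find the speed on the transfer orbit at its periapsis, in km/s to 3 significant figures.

v = 43.0 km/s

In km: r₁ = 0.711 × 1.496×10^8 = 1.063656×10^8 km; r₂ = 2.03 × 1.496×10^8 = 3.03688×10^8 km.
The Hohmann ellipse has a_t = (r₁ + r₂)/2 = 2.050268×10^8 km.
The periapsis of the transfer ellipse is at r = 1.063656×10^8 km.
From the vis-viva equation, v = √[μ(2/r − 1/a_t)] = 42.99 km/s.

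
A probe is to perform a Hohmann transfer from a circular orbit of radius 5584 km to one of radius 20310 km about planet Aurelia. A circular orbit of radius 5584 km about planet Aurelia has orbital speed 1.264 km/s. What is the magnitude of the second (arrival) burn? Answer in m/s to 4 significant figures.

From the circular-orbit relation v² = μ/r at r = 5584 km: μ = v²r = (1.264)² × 5584 = 8921.53 km³/s².
Transfer-ellipse semi-major axis a_t = (r₁ + r₂)/2 = (5584 + 20310)/2 = 12947 km.
On the circular orbit at r = 20310 km, v_c = √(μ/r) = 0.6628 km/s.
Transfer-orbit speed at the same r (vis-viva, a = a_t): v_t = √[μ(2/r − 1/a_t)] = 0.4353 km/s.
Δv₂ = |v_t − v_c| = |0.4353 − 0.6628| = 0.2275 km/s.

Δv₂ = 227.5 m/s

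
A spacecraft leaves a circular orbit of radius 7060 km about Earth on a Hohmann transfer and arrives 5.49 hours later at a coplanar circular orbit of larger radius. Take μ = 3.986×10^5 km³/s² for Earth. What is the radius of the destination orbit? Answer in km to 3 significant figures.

r₂ = 43100 km

Transfer time t = 5.49 hours = 19764 s, and t = π√(a_t³/μ).
So a_t = (μ t²/π²)^(1/3) = (3.986×10^5 × (19764)² / π²)^(1/3) = 25080 km.
Since a_t = (r₁ + r₂)/2, r₂ = 2a_t − r₁ = 2×25080 − 7060 = 43100 km.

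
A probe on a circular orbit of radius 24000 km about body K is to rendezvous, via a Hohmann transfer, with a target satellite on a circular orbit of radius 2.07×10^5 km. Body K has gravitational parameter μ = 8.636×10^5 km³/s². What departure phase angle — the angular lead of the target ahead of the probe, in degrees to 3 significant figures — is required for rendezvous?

φ = 105°

The Hohmann ellipse has a_t = (r₁ + r₂)/2 = 1.155×10^5 km.
The half-period of the transfer ellipse is t = π√(a_t³/μ) = 1.327×10^5 s.
Target angular speed ω₂ = √(μ/r₂³) = 9.867×10^-6 rad/s.
Angle swept by the target during transfer: ω₂·t = 1.3094 rad = 75.02°.
The probe traverses 180° on the transfer ellipse, so the target must lead by 180° − 75.02° = 105°.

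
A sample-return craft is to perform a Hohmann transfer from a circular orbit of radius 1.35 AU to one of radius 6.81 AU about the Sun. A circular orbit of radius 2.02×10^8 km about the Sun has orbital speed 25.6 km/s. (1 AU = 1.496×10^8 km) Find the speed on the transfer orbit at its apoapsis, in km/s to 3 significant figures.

From the circular-orbit relation v² = μ/r at r = 2.02×10^8 km: μ = v²r = (25.6)² × 2.02×10^8 = 1.32383×10^11 km³/s².
In km: r₁ = 1.35 × 1.496×10^8 = 2.0196×10^8 km; r₂ = 6.81 × 1.496×10^8 = 1.018776×10^9 km.
The Hohmann ellipse has a_t = (r₁ + r₂)/2 = 6.10368×10^8 km.
At apoapsis, r = 1.018776×10^9 km.
Vis-viva: v = √[μ(2/r − 1/a_t)] = √[1.32383×10^11 × (2/1.018776×10^9 − 1/6.10368×10^8)] = 6.557 km/s.

v = 6.56 km/s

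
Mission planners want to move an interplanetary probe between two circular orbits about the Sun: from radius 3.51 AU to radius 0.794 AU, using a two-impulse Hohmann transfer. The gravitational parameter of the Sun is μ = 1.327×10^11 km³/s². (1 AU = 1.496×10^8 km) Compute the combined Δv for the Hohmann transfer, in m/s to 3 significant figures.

Δv = 15500 m/s

In km: r₁ = 3.51 × 1.496×10^8 = 5.25096×10^8 km; r₂ = 0.794 × 1.496×10^8 = 1.187824×10^8 km.
Transfer-ellipse semi-major axis a_t = (r₁ + r₂)/2 = (5.25096×10^8 + 1.187824×10^8)/2 = 3.219392×10^8 km.
Circular speed at r₁: v₁ = √(μ/r₁) = √(1.327×10^11/5.25096×10^8) = 15.897 km/s.
On the transfer ellipse at r₁, vis-viva gives v_a = √[μ(2/r₁ − 1/a_t)] = 9.6562 km/s.
First burn Δv₁ = |v_a − v₁| = 6.241 km/s.
At r₂, v₂ = √(μ/r₂) = 33.424 km/s.
Transfer-orbit speed at r₂: v_p = √[μ(2/r₂ − 1/a_t)] = 42.687 km/s.
Second burn Δv₂ = |v₂ − v_p| = 9.263 km/s.
Total Δv = Δv₁ + Δv₂ = 15.50 km/s.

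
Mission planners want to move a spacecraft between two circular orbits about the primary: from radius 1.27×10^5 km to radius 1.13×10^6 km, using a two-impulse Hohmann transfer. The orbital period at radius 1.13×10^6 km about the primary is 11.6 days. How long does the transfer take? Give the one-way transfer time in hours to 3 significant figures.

From Kepler's third law T² = 4π²r³/μ at r = 1.13×10^6 km, T = 11.6 days = 11.6 × 86400 s = 1.00224×10^6 s: μ = 4π²r³/T² = 5.67089×10^7 km³/s².
Semi-major axis of the transfer orbit: a_t = (1.270×10^5 + 1.130×10^6)/2 = 6.285×10^5 km.
Transfer time t = π√(a_t³/μ) = π√((6.285×10^5)³ / 5.67089×10^7) = 2.0787×10^5 s.
Converting: 2.0787×10^5 s ÷ 3600 s/hour = 57.7 hours.

t = 57.7 hours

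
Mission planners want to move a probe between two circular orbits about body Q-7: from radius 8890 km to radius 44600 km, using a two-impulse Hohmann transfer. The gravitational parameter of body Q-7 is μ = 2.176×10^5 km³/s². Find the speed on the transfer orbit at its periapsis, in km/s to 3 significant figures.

v = 6.39 km/s

Semi-major axis of the transfer orbit: a_t = (8890 + 44600)/2 = 26745 km.
The periapsis of the transfer ellipse is at r = 8890 km.
From the vis-viva equation, v = √[μ(2/r − 1/a_t)] = 6.389 km/s.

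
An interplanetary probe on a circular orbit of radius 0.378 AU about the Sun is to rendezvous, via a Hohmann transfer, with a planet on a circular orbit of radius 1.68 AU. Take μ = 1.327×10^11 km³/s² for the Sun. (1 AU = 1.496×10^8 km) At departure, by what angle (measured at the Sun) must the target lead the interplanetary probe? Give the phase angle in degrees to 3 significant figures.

φ = 93.7°

In km: r₁ = 0.378 × 1.496×10^8 = 5.65488×10^7 km; r₂ = 1.68 × 1.496×10^8 = 2.51328×10^8 km.
Transfer-ellipse semi-major axis a_t = (r₁ + r₂)/2 = (5.65488×10^7 + 2.51328×10^8)/2 = 1.539384×10^8 km.
The half-period of the transfer ellipse is t = π√(a_t³/μ) = 1.647×10^7 s.
The target's mean motion on its circular orbit is ω₂ = √(μ/r₂³) = 9.143×10^-8 rad/s.
Angle swept by the target during transfer: ω₂·t = 1.5059 rad = 86.28°.
The interplanetary probe traverses 180° on the transfer ellipse, so the target must lead by 180° − 86.28° = 93.7°.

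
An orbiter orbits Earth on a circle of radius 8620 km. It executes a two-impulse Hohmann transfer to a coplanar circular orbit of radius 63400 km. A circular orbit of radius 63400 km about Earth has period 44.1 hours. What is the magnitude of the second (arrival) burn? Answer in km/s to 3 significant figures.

From Kepler's third law T² = 4π²r³/μ at r = 63400 km, T = 44.1 hours = 44.1 × 3600 s = 1.5876×10^5 s: μ = 4π²r³/T² = 3.99158×10^5 km³/s².
Transfer-ellipse semi-major axis a_t = (r₁ + r₂)/2 = (8620 + 63400)/2 = 36010 km.
Circular speed at r = 63400 km: v_c = √(μ/r) = 2.5092 km/s.
Vis-viva on the transfer ellipse at r = 63400 km gives v_t = √[μ(2/r − 1/a_t)] = 1.2276 km/s.
Δv₂ = |v_t − v_c| = |1.2276 − 2.5092| = 1.282 km/s.

Δv₂ = 1.28 km/s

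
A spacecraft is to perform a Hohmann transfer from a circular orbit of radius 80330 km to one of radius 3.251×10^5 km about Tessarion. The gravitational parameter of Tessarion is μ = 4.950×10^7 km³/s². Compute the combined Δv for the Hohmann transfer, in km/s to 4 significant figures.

Semi-major axis of the transfer orbit: a_t = (80330 + 3.251×10^5)/2 = 2.02715×10^5 km.
Circular speed at r₁: v₁ = √(μ/r₁) = √(4.950×10^7/80330) = 24.8235 km/s.
Transfer-orbit speed at r₁ (vis-viva): v_p = √[μ(2/r₁ − 1/a_t)] = 31.4361 km/s.
First burn Δv₁ = |v_p − v₁| = 6.6126 km/s.
Circular speed at r₂: v₂ = √(μ/r₂) = 12.3394 km/s.
Transfer-orbit speed at r₂: v_a = √[μ(2/r₂ − 1/a_t)] = 7.76766 km/s.
Second burn Δv₂ = |v₂ − v_a| = 4.5717 km/s.
Δv = Δv₁ + Δv₂ = 6.6126 + 4.5717 = 11.18 km/s.

Δv = 11.18 km/s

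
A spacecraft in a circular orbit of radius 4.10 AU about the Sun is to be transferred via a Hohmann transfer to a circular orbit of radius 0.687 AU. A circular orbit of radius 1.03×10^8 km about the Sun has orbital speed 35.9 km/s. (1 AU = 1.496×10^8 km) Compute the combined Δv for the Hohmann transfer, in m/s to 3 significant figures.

Δv = 17900 m/s

From the circular-orbit relation v² = μ/r at r = 1.03×10^8 km: μ = v²r = (35.9)² × 1.03×10^8 = 1.32747×10^11 km³/s².
In km: r₁ = 4.10 × 1.496×10^8 = 6.1336×10^8 km; r₂ = 0.687 × 1.496×10^8 = 1.027752×10^8 km.
The Hohmann ellipse has a_t = (r₁ + r₂)/2 = 3.580676×10^8 km.
At r₁ the circular-orbit speed is v₁ = √(μ/r₁) = 14.7114 km/s.
Transfer-orbit speed at r₁ (vis-viva): v_a = √[μ(2/r₁ − 1/a_t)] = 7.88165 km/s.
First burn Δv₁ = |v_a − v₁| = 6.830 km/s.
At r₂, v₂ = √(μ/r₂) = 35.94 km/s.
Transfer-orbit speed at r₂: v_p = √[μ(2/r₂ − 1/a_t)] = 47.04 km/s.
Second burn Δv₂ = |v₂ − v_p| = 11.10 km/s.
Δv = Δv₁ + Δv₂ = 6.830 + 11.10 = 17.93 km/s.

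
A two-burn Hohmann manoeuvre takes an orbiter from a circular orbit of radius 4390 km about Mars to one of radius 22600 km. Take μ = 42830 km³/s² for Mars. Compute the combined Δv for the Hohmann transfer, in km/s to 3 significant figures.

Semi-major axis of the transfer orbit: a_t = (4390 + 22600)/2 = 13495 km.
Circular speed at r₁: v₁ = √(μ/r₁) = √(42830/4390) = 3.1235 km/s.
Transfer-orbit speed at r₁ (v² = μ(2/r − 1/a)): v_p = √[μ(2/r₁ − 1/a_t)] = 4.0421 km/s.
First burn Δv₁ = |v_p − v₁| = 0.9186 km/s.
Circular speed at r₂: v₂ = √(μ/r₂) = 1.37664 km/s.
Transfer-orbit speed at r₂: v_a = √[μ(2/r₂ − 1/a_t)] = 0.785173 km/s.
Second burn Δv₂ = |v₂ − v_a| = 0.5915 km/s.
Δv = Δv₁ + Δv₂ = 0.9186 + 0.5915 = 1.510 km/s.

Δv = 1.51 km/s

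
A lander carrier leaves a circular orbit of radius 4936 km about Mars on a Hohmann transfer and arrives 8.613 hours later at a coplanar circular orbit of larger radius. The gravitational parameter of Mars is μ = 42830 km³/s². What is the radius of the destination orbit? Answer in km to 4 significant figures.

r₂ = 27260 km

Transfer time t = 8.613 hours = 31006.8 s, and t = π√(a_t³/μ).
So a_t = (μ t²/π²)^(1/3) = (42830 × (31006.8)² / π²)^(1/3) = 16099 km.
Since a_t = (r₁ + r₂)/2, r₂ = 2a_t − r₁ = 2×16099 − 4936 = 27262 km.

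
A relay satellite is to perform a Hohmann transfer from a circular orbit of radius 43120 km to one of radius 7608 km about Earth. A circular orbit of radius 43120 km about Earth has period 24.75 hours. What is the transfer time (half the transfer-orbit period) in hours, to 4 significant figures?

From Kepler's third law T² = 4π²r³/μ at r = 43120 km, T = 24.75 hours = 24.75 × 3600 s = 89100 s: μ = 4π²r³/T² = 3.98695×10^5 km³/s².
Transfer-ellipse semi-major axis a_t = (r₁ + r₂)/2 = (43120 + 7608)/2 = 25364 km.
By Kepler's third law the transfer-orbit period is T = 2π√(a_t³/μ), so t = T/2 = 20100 s.
Converting: 20100 s ÷ 3600 s/hour = 5.583 hours.

t = 5.583 hours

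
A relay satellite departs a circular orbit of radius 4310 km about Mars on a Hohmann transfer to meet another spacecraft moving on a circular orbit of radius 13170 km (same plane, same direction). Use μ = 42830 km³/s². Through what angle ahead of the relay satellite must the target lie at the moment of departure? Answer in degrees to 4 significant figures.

φ = 82.69°

The Hohmann ellipse has a_t = (r₁ + r₂)/2 = 8740 km.
Transfer time t = π√(a_t³/μ) = 12403.5 s.
Target angular speed ω₂ = √(μ/r₂³) = 1.36929×10^-4 rad/s.
Angle swept by the target during transfer: ω₂·t = 1.6984 rad = 97.31°.
Arrival is 180° from departure on the ellipse, so φ = 180° − 97.31° = 82.69°.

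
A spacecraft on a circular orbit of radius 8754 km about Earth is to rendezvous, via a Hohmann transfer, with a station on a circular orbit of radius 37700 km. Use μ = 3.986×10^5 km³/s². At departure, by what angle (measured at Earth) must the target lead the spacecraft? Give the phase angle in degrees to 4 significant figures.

φ = 92.95°

The Hohmann ellipse has a_t = (r₁ + r₂)/2 = 23227 km.
The half-period of the transfer ellipse is t = π√(a_t³/μ) = 17614.5 s.
Target angular speed ω₂ = √(μ/r₂³) = 8.62495×10^-5 rad/s.
Angle swept by the target during transfer: ω₂·t = 1.51924 rad = 87.05°.
The spacecraft traverses 180° on the transfer ellipse, so the target must lead by 180° − 87.05° = 92.95°.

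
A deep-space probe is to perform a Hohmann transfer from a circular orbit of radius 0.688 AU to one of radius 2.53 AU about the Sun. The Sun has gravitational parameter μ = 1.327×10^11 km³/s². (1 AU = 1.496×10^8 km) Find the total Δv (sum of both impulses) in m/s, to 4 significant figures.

In km: r₁ = 0.688 × 1.496×10^8 = 1.029248×10^8 km; r₂ = 2.53 × 1.496×10^8 = 3.78488×10^8 km.
The Hohmann ellipse has a_t = (r₁ + r₂)/2 = 2.407064×10^8 km.
At r₁ the circular-orbit speed is v₁ = √(μ/r₁) = 35.9067 km/s.
On the transfer ellipse at r₁, vis-viva gives v_p = √[μ(2/r₁ − 1/a_t)] = 45.0254 km/s.
First burn Δv₁ = |v_p − v₁| = 9.119 km/s.
Circular speed at r₂: v₂ = √(μ/r₂) = 18.72 km/s.
Transfer-orbit speed at r₂: v_a = √[μ(2/r₂ − 1/a_t)] = 12.24 km/s.
Second burn Δv₂ = |v₂ − v_a| = 6.480 km/s.
Total Δv = Δv₁ + Δv₂ = 15.60 km/s.

Δv = 15600 m/s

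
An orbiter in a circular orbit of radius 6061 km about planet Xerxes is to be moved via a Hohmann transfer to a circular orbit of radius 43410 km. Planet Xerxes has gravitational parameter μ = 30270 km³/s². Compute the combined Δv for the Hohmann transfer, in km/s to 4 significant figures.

Semi-major axis of the transfer orbit: a_t = (6061 + 43410)/2 = 24735.5 km.
Circular speed at r₁: v₁ = √(μ/r₁) = √(30270/6061) = 2.2348 km/s.
On the transfer ellipse at r₁, vis-viva gives v_p = √[μ(2/r₁ − 1/a_t)] = 2.9605 km/s.
First burn Δv₁ = |v_p − v₁| = 0.7257 km/s.
At r₂, v₂ = √(μ/r₂) = 0.83505 km/s.
Transfer-orbit speed at r₂: v_a = √[μ(2/r₂ − 1/a_t)] = 0.41335 km/s.
Second burn Δv₂ = |v₂ − v_a| = 0.4217 km/s.
Total Δv = Δv₁ + Δv₂ = 1.147 km/s.

Δv = 1.147 km/s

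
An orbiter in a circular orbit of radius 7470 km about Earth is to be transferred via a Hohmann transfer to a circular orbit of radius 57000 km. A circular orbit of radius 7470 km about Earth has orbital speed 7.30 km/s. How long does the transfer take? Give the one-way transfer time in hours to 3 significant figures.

From the circular-orbit relation v² = μ/r at r = 7470 km: μ = v²r = (7.30)² × 7470 = 3.98076×10^5 km³/s².
The Hohmann ellipse has a_t = (r₁ + r₂)/2 = 32235 km.
By Kepler's third law the transfer-orbit period is T = 2π√(a_t³/μ), so t = T/2 = 28817.6 s.
Converting: 28817.6 s ÷ 3600 s/hour = 8.00 hours.

t = 8.00 hours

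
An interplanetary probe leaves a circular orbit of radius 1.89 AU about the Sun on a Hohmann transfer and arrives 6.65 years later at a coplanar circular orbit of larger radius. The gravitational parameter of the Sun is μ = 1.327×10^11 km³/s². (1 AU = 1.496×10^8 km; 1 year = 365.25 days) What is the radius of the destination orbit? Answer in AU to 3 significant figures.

In km: r₁ = 1.89 × 1.496×10^8 = 2.82744×10^8 km.
Transfer time t = 6.65 years × 365.25 × 86400 s = 2.0985804×10^8 s, and t = π√(a_t³/μ).
So a_t = (μ t²/π²)^(1/3) = (1.327×10^11 × (2.0985804×10^8)² / π²)^(1/3) = 8.3973×10^8 km.
Since a_t = (r₁ + r₂)/2, r₂ = 2a_t − r₁ = 2×8.3973×10^8 − 2.82744×10^8 = 1.396716×10^9 km.
In AU: r₂ = 1.396716×10^9 / 1.496×10^8 = 9.34 AU.

r₂ = 9.34 AU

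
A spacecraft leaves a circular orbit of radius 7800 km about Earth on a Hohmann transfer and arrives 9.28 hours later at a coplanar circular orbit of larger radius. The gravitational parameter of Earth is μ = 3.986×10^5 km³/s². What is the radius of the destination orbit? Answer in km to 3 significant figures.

Transfer time t = 9.28 hours = 33408 s, and t = π√(a_t³/μ).
So a_t = (μ t²/π²)^(1/3) = (3.986×10^5 × (33408)² / π²)^(1/3) = 35589 km.
Since a_t = (r₁ + r₂)/2, r₂ = 2a_t − r₁ = 2×35589 − 7800 = 63378 km.

r₂ = 63400 km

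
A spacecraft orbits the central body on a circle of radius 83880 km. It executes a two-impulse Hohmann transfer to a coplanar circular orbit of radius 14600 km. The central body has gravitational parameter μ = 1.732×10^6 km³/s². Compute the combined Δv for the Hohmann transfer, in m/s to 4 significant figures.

Δv = 5394 m/s

The Hohmann ellipse has a_t = (r₁ + r₂)/2 = 49240 km.
Circular speed at r₁: v₁ = √(μ/r₁) = √(1.732×10^6/83880) = 4.544 km/s.
On the transfer ellipse at r₁, vis-viva gives v_a = √[μ(2/r₁ − 1/a_t)] = 2.474 km/s.
First burn Δv₁ = |v_a − v₁| = 2.070 km/s.
At r₂, v₂ = √(μ/r₂) = 10.892 km/s.
Transfer-orbit speed at r₂: v_p = √[μ(2/r₂ − 1/a_t)] = 14.216 km/s.
Second burn Δv₂ = |v₂ − v_p| = 3.324 km/s.
Total Δv = Δv₁ + Δv₂ = 5.394 km/s.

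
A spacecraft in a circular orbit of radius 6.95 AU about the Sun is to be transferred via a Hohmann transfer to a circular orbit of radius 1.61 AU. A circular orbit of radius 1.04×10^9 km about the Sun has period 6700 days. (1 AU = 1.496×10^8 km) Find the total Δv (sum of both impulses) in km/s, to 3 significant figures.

Δv = 10.8 km/s

From Kepler's third law T² = 4π²r³/μ at r = 1.04×10^9 km, T = 6700 days = 6700 × 86400 s = 5.7888×10^8 s: μ = 4π²r³/T² = 1.32520×10^11 km³/s².
In km: r₁ = 6.95 × 1.496×10^8 = 1.03972×10^9 km; r₂ = 1.61 × 1.496×10^8 = 2.40856×10^8 km.
Transfer-ellipse semi-major axis a_t = (r₁ + r₂)/2 = (1.03972×10^9 + 2.40856×10^8)/2 = 6.40288×10^8 km.
Circular speed at r₁: v₁ = √(μ/r₁) = √(1.32520×10^11/1.03972×10^9) = 11.2897 km/s.
On the transfer ellipse at r₁, vis-viva gives v_a = √[μ(2/r₁ − 1/a_t)] = 6.92427 km/s.
First burn Δv₁ = |v_a − v₁| = 4.365 km/s.
At r₂, v₂ = √(μ/r₂) = 23.456 km/s.
Transfer-orbit speed at r₂: v_p = √[μ(2/r₂ − 1/a_t)] = 29.890 km/s.
Second burn Δv₂ = |v₂ − v_p| = 6.434 km/s.
Δv = Δv₁ + Δv₂ = 4.365 + 6.434 = 10.80 km/s.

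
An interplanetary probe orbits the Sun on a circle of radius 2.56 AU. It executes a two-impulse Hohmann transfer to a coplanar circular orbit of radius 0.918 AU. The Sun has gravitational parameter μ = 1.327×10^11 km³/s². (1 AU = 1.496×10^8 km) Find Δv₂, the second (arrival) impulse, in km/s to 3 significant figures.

In km: r₁ = 2.56 × 1.496×10^8 = 3.82976×10^8 km; r₂ = 0.918 × 1.496×10^8 = 1.373328×10^8 km.
Semi-major axis of the transfer orbit: a_t = (3.82976×10^8 + 1.373328×10^8)/2 = 2.601544×10^8 km.
Circular speed at r = 1.373328×10^8 km: v_c = √(μ/r) = 31.0848 km/s.
Vis-viva on the transfer ellipse at r = 1.373328×10^8 km gives v_t = √[μ(2/r − 1/a_t)] = 37.7154 km/s.
Δv₂ = |v_t − v_c| = |37.7154 − 31.0848| = 6.631 km/s.

Δv₂ = 6.63 km/s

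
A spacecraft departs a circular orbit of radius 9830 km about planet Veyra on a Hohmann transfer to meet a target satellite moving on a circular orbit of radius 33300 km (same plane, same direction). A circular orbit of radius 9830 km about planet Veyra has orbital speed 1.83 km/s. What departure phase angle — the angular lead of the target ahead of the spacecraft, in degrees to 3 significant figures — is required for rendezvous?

From the circular-orbit relation v² = μ/r at r = 9830 km: μ = v²r = (1.83)² × 9830 = 32919.7 km³/s².
The Hohmann ellipse has a_t = (r₁ + r₂)/2 = 21565 km.
The half-period of the transfer ellipse is t = π√(a_t³/μ) = 54830 s.
Target angular speed ω₂ = √(μ/r₂³) = 2.986×10^-5 rad/s.
Angle swept by the target during transfer: ω₂·t = 1.63722 rad = 93.81°.
The spacecraft traverses 180° on the transfer ellipse, so the target must lead by 180° − 93.81° = 86.2°.

φ = 86.2°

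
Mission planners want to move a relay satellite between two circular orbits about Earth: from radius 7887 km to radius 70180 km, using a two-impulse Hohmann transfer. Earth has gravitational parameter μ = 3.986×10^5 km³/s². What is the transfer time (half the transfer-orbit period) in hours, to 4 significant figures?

t = 10.66 hours

Semi-major axis of the transfer orbit: a_t = (7887 + 70180)/2 = 39033.5 km.
Half the transfer-orbit period gives t = π√(a_t³/μ) = 38370 s.
Converting: 38370 s ÷ 3600 s/hour = 10.66 hours.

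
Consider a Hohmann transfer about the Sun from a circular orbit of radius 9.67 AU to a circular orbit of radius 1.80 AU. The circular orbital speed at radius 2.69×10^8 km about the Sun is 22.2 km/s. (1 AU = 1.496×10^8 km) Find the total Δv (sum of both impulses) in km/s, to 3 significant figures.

From the circular-orbit relation v² = μ/r at r = 2.69×10^8 km: μ = v²r = (22.2)² × 2.69×10^8 = 1.32574×10^11 km³/s².
In km: r₁ = 9.67 × 1.496×10^8 = 1.446632×10^9 km; r₂ = 1.80 × 1.496×10^8 = 2.6928×10^8 km.
The Hohmann ellipse has a_t = (r₁ + r₂)/2 = 8.57956×10^8 km.
Circular speed at r₁: v₁ = √(μ/r₁) = √(1.32574×10^11/1.446632×10^9) = 9.573 km/s.
Transfer-orbit speed at r₁ (vis-viva equation): v_a = √[μ(2/r₁ − 1/a_t)] = 5.363 km/s.
First burn Δv₁ = |v_a − v₁| = 4.210 km/s.
At r₂, v₂ = √(μ/r₂) = 22.188 km/s.
Transfer-orbit speed at r₂: v_p = √[μ(2/r₂ − 1/a_t)] = 28.812 km/s.
Second burn Δv₂ = |v₂ − v_p| = 6.624 km/s.
Δv = Δv₁ + Δv₂ = 4.210 + 6.624 = 10.83 km/s.

Δv = 10.8 km/s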